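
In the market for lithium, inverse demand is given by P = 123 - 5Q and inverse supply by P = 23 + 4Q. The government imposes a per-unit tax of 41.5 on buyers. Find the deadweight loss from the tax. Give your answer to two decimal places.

95.68

Pre-tax equilibrium: 123 - 5Q = 23 + 4Q gives Q* = 11.1111, P* = 67.4444.
A tax on buyers shifts demand down by 41.5: (123 - 41.5) - 5Q = 23 + 4Q, so Q_t = 6.5. Buyers pay P_b = 90.5; sellers receive P_s = P_b - 41.5 = 49.
The welfare triangle lost has base Q* - Q_t = 4.6111 and height t = 41.5, so DWL = (1/2)(4.6111)(41.5) = 95.6806.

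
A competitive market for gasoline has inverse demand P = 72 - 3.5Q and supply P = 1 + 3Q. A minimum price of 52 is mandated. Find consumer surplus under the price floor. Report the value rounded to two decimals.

57.14

Free-market equilibrium: 72 - 3.5Q = 1 + 3Q gives Q* = 10.9231, P* = 33.7692.
At P = 52, buyers demand (72 - 52)/3.5 = 5.7143 while sellers would supply more, so the quantity traded is 5.7143 at price 52.
CS is the triangle under demand above 52: (1/2)(5.7143)(72 - 52) = 57.1429.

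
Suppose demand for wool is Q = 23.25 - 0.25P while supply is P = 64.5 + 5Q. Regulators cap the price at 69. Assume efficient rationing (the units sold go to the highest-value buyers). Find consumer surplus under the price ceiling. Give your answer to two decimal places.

19.98

Rewriting demand in inverse form: P = 93 - 4Q.
Free-market equilibrium: 93 - 4Q = 64.5 + 5Q gives Q* = 3.1667, P* = 80.3333.
At the ceiling price 69, quantity supplied is (69 - 64.5)/5 = 0.9; supply is the short side, so Q = 0.9 trades at P = 69.
The demand price at Q = 0.9 is 89.4. CS is the trapezoid between demand and 69 over [0, 0.9]: (1/2)[(93 - 69) + (89.4 - 69)](0.9) = 19.98.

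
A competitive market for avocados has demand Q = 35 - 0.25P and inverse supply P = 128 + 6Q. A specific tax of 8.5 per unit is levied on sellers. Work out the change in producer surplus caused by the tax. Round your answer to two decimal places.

Rewriting demand in inverse form: P = 140 - 4Q.
Pre-tax equilibrium: 140 - 4Q = 128 + 6Q gives Q* = 1.2, P* = 135.2.
With the tax, sellers need 8.5 more per unit: 140 - 4Q = 128 + 6Q + 8.5, so Q_t = 0.35. Buyers pay P_b = 138.6; sellers receive P_s = P_b - 8.5 = 130.1.
PS falls from (1/2)(1.2)(7.2) = 4.32 to (1/2)(0.35)(2.1) = 0.3675, a change of -3.9525.

-3.95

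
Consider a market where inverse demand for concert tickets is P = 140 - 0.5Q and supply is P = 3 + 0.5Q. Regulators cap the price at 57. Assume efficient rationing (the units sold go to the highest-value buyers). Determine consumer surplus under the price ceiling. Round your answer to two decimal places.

Free-market equilibrium: 140 - 0.5Q = 3 + 0.5Q gives Q* = 137, P* = 71.5.
At the ceiling price 57, quantity supplied is (57 - 3)/0.5 = 108; supply is the short side, so Q = 108 trades at P = 57.
The demand price at Q = 108 is 86. CS is the trapezoid between demand and 57 over [0, 108]: (1/2)[(140 - 57) + (86 - 57)](108) = 6048.

6048.00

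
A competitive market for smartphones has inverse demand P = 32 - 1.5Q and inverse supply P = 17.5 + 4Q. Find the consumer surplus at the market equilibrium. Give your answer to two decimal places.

Equilibrium: 32 - 1.5Q = 17.5 + 4Q, so Q* = 2.6364 and P* = 28.0455.
Consumer surplus is the triangle under demand above P*: (1/2)(2.6364)(32 - 28.0455) = (1/2)(2.6364)(3.9545) = 5.2128.

5.21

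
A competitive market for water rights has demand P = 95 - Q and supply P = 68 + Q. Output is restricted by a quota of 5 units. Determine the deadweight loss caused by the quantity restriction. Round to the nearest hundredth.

Unrestricted equilibrium: Q* = (95 - 68)/(1 + 1) = 13.5.
At Q = 5 the demand price is 95 - (5) = 90 and the supply price is 68 + (5) = 73.
Deadweight loss is the triangle between the curves from 5 to 13.5: (1/2)(90 - 73)(13.5 - 5) = 72.25.

72.25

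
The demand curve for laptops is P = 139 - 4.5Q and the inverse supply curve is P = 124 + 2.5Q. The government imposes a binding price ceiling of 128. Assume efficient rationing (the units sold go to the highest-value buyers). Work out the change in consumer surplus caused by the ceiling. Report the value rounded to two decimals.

1.51

Without the control, 139 - 4.5Q = 124 + 2.5Q so Q* = 2.1429 and P* = 129.3571.
At P = 128, sellers supply (128 - 124)/2.5 = 1.6 while buyers want more, so the quantity traded is 1.6 at price 128.
CS goes from (1/2)(2.1429)(9.6429) = 10.3316 to 11.84 (computed as (139 - 128)(1.6) - (1/2)(4.5)(1.6)^2), a change of 1.5084.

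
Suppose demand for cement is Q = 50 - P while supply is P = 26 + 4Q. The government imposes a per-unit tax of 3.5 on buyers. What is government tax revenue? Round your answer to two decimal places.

14.35

Rewriting demand in inverse form: P = 50 - Q.
Without the tax, 50 - Q = 26 + 4Q so Q* = 4.8 and P* = 45.2.
With the tax, buyers' net willingness to pay falls by 3.5: (50 - 3.5) - Q = 26 + 4Q, so Q_t = 4.1. Buyers pay P_b = 45.9; sellers receive P_s = P_b - 3.5 = 42.4.
Revenue is the tax times quantity traded: 3.5 x 4.1 = 14.35.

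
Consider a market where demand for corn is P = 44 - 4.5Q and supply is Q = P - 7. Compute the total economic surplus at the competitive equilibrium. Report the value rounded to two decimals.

124.45

Rewriting supply in inverse form: P = 7 + Q.
Setting demand equal to supply, 37 = 5.5Q, so Q* = 6.7273 and P* = 13.7273.
CS = (1/2)(6.7273)(30.2727) = 101.8264 and PS = (1/2)(6.7273)(6.7273) = 22.6281, so total surplus = 124.4545.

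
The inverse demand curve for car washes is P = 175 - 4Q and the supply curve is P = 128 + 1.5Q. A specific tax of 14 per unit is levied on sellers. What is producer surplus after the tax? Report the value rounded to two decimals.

Without the tax, 175 - 4Q = 128 + 1.5Q so Q* = 8.5455 and P* = 140.8182.
A tax on sellers shifts supply up by 14: 175 - 4Q = 128 + 1.5Q + 14, so Q_t = 6. Buyers pay P_b = 151; sellers receive P_s = P_b - 14 = 137.
Producer surplus is the triangle above supply below P_s: (1/2)(6)(137 - 128) = 27.

27.00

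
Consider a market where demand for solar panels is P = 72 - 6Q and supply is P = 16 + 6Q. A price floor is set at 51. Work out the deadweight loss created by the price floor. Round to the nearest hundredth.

8.17

Free-market equilibrium: 72 - 6Q = 16 + 6Q gives Q* = 4.6667, P* = 44.
At the floor price 51, quantity demanded is (72 - 51)/6 = 3.5; demand is the short side, so Q = 3.5 trades at P = 51.
At Q = 3.5 the demand price is 51 and the supply price is 37. Deadweight loss is the triangle between the curves from 3.5 to 4.6667: (1/2)(51 - 37)(4.6667 - 3.5) = 8.1667.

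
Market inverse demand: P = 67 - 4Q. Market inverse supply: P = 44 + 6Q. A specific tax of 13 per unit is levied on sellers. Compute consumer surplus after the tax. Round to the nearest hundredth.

Pre-tax equilibrium: 67 - 4Q = 44 + 6Q gives Q* = 2.3, P* = 57.8.
A tax on sellers shifts supply up by 13: 67 - 4Q = 44 + 6Q + 13, so Q_t = 1. Buyers pay P_b = 63; sellers receive P_s = P_b - 13 = 50.
CS = (1/2)(Q_t)(67 - P_b) = (1/2)(1)(4) = 2.

2.00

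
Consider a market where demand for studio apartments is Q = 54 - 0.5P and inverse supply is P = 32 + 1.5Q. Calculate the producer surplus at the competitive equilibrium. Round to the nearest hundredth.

Rewriting demand in inverse form: P = 108 - 2Q.
Set 108 - 2Q = 32 + 1.5Q, which gives 76 = 3.5Q, so Q* = 21.7143 and P* = 108 - 2(21.7143) = 64.5714.
PS is the area between P* and the supply curve from 0 to Q*: (1/2)(21.7143)(32.5714) = 353.6327.

353.63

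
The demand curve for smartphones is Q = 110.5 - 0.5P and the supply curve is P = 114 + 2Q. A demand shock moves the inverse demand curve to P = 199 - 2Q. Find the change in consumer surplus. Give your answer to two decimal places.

-264.00

Rewriting demand in inverse form: P = 221 - 2Q.
Initial equilibrium: Q_0 = 26.75, P_0 = 167.5; CS_0 = (1/2)(26.75)(53.5) = 715.5625, PS_0 = (1/2)(26.75)(53.5) = 715.5625.
New equilibrium: 199 - 2Q = 114 + 2Q gives Q_1 = 21.25, P_1 = 156.5; CS_1 = 451.5625, PS_1 = 451.5625.
Change in consumer surplus = 451.5625 - 715.5625 = -264.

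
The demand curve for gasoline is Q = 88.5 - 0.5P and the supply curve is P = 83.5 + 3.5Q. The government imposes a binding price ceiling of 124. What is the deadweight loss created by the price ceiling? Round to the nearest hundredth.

81.04

Rewriting demand in inverse form: P = 177 - 2Q.
Free-market equilibrium: 177 - 2Q = 83.5 + 3.5Q gives Q* = 17, P* = 143.
At the ceiling price 124, quantity supplied is (124 - 83.5)/3.5 = 11.5714; supply is the short side, so Q = 11.5714 trades at P = 124.
The lost-trades triangle has base Q* - 11.5714 = 5.4286 and height equal to the gap between the curves at Q = 11.5714, which is 153.8571 - 124 = 29.8571. DWL = (1/2)(5.4286)(29.8571) = 81.0408.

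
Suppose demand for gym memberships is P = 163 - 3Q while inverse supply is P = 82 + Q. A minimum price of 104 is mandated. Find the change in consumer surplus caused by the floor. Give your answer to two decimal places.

-34.93

Free-market equilibrium: 163 - 3Q = 82 + Q gives Q* = 20.25, P* = 102.25.
At P = 104, buyers demand (163 - 104)/3 = 19.6667 while sellers would supply more, so the quantity traded is 19.6667 at price 104.
CS goes from (1/2)(20.25)(60.75) = 615.0938 to 580.1667 (computed as (163 - 104)(19.6667) - (1/2)(3)(19.6667)^2), a change of -34.9271.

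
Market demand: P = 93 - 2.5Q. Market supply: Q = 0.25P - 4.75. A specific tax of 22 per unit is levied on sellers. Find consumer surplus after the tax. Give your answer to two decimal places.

Rewriting supply in inverse form: P = 19 + 4Q.
Pre-tax equilibrium: 93 - 2.5Q = 19 + 4Q gives Q* = 11.3846, P* = 64.5385.
With the tax, sellers need 22 more per unit: 93 - 2.5Q = 19 + 4Q + 22, so Q_t = 8. Buyers pay P_b = 73; sellers receive P_s = P_b - 22 = 51.
Consumer surplus is the triangle under demand above P_b: (1/2)(8)(93 - 73) = 80.

80.00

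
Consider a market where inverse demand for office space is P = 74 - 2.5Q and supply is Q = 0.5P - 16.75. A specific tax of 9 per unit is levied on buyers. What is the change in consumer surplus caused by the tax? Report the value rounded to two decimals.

Rewriting supply in inverse form: P = 33.5 + 2Q.
Without the tax, 74 - 2.5Q = 33.5 + 2Q so Q* = 9 and P* = 51.5.
A tax on buyers shifts demand down by 9: (74 - 9) - 2.5Q = 33.5 + 2Q, so Q_t = 7. Buyers pay P_b = 56.5; sellers receive P_s = P_b - 9 = 47.5.
CS falls from (1/2)(9)(22.5) = 101.25 to (1/2)(7)(17.5) = 61.25, a change of -40.

-40.00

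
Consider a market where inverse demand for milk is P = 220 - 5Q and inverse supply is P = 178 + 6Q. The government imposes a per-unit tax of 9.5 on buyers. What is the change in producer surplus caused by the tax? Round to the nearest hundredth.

Without the tax, 220 - 5Q = 178 + 6Q so Q* = 3.8182 and P* = 200.9091.
With the tax, buyers' net willingness to pay falls by 9.5: (220 - 9.5) - 5Q = 178 + 6Q, so Q_t = 2.9545. Buyers pay P_b = 205.2273; sellers receive P_s = P_b - 9.5 = 195.7273.
PS falls from (1/2)(3.8182)(22.9091) = 43.7355 to (1/2)(2.9545)(17.7273) = 26.188, a change of -17.5475.

-17.55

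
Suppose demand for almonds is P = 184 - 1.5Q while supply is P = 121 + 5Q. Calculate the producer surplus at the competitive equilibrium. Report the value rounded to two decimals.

234.85

Set 184 - 1.5Q = 121 + 5Q, which gives 63 = 6.5Q, so Q* = 9.6923 and P* = 184 - 1.5(9.6923) = 169.4615.
The supply curve's price intercept is 121, so PS = (1/2)(Q*)(P* - 121) = (1/2)(9.6923)(48.4615) = 234.8521.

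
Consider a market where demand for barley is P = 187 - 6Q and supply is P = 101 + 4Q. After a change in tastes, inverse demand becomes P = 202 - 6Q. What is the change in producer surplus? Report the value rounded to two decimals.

56.10

Initial equilibrium: Q_0 = 8.6, P_0 = 135.4; CS_0 = (1/2)(8.6)(51.6) = 221.88, PS_0 = (1/2)(8.6)(34.4) = 147.92.
New equilibrium: 202 - 6Q = 101 + 4Q gives Q_1 = 10.1, P_1 = 141.4; CS_1 = 306.03, PS_1 = 204.02.
Change in producer surplus = 204.02 - 147.92 = 56.1.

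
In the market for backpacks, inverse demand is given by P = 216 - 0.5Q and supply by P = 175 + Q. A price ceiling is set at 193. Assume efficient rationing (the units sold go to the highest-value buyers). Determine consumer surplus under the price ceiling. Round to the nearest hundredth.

333.00

Without the control, 216 - 0.5Q = 175 + Q so Q* = 27.3333 and P* = 202.3333.
At the ceiling price 193, quantity supplied is (193 - 175)/1 = 18; supply is the short side, so Q = 18 trades at P = 193.
The demand price at Q = 18 is 207. CS is the trapezoid between demand and 193 over [0, 18]: (1/2)[(216 - 193) + (207 - 193)](18) = 333.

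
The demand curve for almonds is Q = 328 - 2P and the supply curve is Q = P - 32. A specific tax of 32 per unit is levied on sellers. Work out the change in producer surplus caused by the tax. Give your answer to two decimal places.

-1649.78

Rewriting demand in inverse form: P = 164 - 0.5Q.
Rewriting supply in inverse form: P = 32 + Q.
Without the tax, 164 - 0.5Q = 32 + Q so Q* = 88 and P* = 120.
A tax on sellers shifts supply up by 32: 164 - 0.5Q = 32 + Q + 32, so Q_t = 66.6667. Buyers pay P_b = 130.6667; sellers receive P_s = P_b - 32 = 98.6667.
PS falls from (1/2)(88)(88) = 3872 to (1/2)(66.6667)(66.6667) = 2222.2222, a change of -1649.7778.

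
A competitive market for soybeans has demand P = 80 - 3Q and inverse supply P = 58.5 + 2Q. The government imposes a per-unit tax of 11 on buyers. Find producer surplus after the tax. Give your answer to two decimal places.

Without the tax, 80 - 3Q = 58.5 + 2Q so Q* = 4.3 and P* = 67.1.
With the tax, buyers' net willingness to pay falls by 11: (80 - 11) - 3Q = 58.5 + 2Q, so Q_t = 2.1. Buyers pay P_b = 73.7; sellers receive P_s = P_b - 11 = 62.7.
Producer surplus is the triangle above supply below P_s: (1/2)(2.1)(62.7 - 58.5) = 4.41.

4.41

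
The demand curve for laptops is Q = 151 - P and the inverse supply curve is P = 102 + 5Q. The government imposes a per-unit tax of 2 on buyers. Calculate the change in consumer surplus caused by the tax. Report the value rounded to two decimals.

Rewriting demand in inverse form: P = 151 - Q.
Pre-tax equilibrium: 151 - Q = 102 + 5Q gives Q* = 8.1667, P* = 142.8333.
With the tax, buyers' net willingness to pay falls by 2: (151 - 2) - Q = 102 + 5Q, so Q_t = 7.8333. Buyers pay P_b = 143.1667; sellers receive P_s = P_b - 2 = 141.1667.
CS falls from (1/2)(8.1667)(8.1667) = 33.3472 to (1/2)(7.8333)(7.8333) = 30.6806, a change of -2.6667.

-2.67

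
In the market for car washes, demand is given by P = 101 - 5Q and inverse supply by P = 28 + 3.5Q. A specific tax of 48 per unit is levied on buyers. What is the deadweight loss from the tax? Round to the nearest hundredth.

Without the tax, 101 - 5Q = 28 + 3.5Q so Q* = 8.5882 and P* = 58.0588.
A tax on buyers shifts demand down by 48: (101 - 48) - 5Q = 28 + 3.5Q, so Q_t = 2.9412. Buyers pay P_b = 86.2941; sellers receive P_s = P_b - 48 = 38.2941.
The welfare triangle lost has base Q* - Q_t = 5.6471 and height t = 48, so DWL = (1/2)(5.6471)(48) = 135.5294.

135.53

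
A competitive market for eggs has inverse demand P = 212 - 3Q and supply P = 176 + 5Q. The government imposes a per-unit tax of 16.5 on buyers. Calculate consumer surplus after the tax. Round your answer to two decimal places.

8.91

Without the tax, 212 - 3Q = 176 + 5Q so Q* = 4.5 and P* = 198.5.
With the tax, buyers' net willingness to pay falls by 16.5: (212 - 16.5) - 3Q = 176 + 5Q, so Q_t = 2.4375. Buyers pay P_b = 204.6875; sellers receive P_s = P_b - 16.5 = 188.1875.
Consumer surplus is the triangle under demand above P_b: (1/2)(2.4375)(212 - 204.6875) = 8.9121.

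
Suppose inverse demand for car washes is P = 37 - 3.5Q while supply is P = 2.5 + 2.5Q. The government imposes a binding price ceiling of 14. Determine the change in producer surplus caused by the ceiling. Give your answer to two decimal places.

-14.88

Without the control, 37 - 3.5Q = 2.5 + 2.5Q so Q* = 5.75 and P* = 16.875.
At P = 14, sellers supply (14 - 2.5)/2.5 = 4.6 while buyers want more, so the quantity traded is 4.6 at price 14.
PS goes from (1/2)(5.75)(14.375) = 41.3281 to 26.45 (computed as (14 - 2.5)(4.6) - (1/2)(2.5)(4.6)^2), a change of -14.8781.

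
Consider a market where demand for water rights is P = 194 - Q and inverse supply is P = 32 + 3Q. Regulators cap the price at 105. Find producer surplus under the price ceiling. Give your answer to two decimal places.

888.17

Free-market equilibrium: 194 - Q = 32 + 3Q gives Q* = 40.5, P* = 153.5.
At the ceiling price 105, quantity supplied is (105 - 32)/3 = 24.3333; supply is the short side, so Q = 24.3333 trades at P = 105.
PS is the triangle above supply below 105: (1/2)(24.3333)(105 - 32) = 888.1667.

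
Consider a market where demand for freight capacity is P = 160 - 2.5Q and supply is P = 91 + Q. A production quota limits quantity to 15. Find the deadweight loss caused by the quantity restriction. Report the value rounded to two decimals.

Without the quota, 160 - 2.5Q = 91 + Q gives Q* = 19.7143.
At Q = 15 the demand price is 160 - 2.5(15) = 122.5 and the supply price is 91 + (15) = 106.
DWL = (1/2)(gap between curves at 15) x (Q* - 15) = (1/2)(16.5)(4.7143) = 38.8929.

38.89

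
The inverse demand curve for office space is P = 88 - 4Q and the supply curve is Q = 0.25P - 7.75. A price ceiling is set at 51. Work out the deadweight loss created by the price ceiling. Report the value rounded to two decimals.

18.06

Rewriting supply in inverse form: P = 31 + 4Q.
Free-market equilibrium: 88 - 4Q = 31 + 4Q gives Q* = 7.125, P* = 59.5.
At the ceiling price 51, quantity supplied is (51 - 31)/4 = 5; supply is the short side, so Q = 5 trades at P = 51.
At Q = 5 the demand price is 68 and the supply price is 51. Deadweight loss is the triangle between the curves from 5 to 7.125: (1/2)(68 - 51)(7.125 - 5) = 18.0625.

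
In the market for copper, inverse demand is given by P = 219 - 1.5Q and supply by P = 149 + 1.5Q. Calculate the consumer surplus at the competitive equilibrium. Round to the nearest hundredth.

408.33

Set 219 - 1.5Q = 149 + 1.5Q, which gives 70 = 3Q, so Q* = 23.3333 and P* = 219 - 1.5(23.3333) = 184.
Consumer surplus is the triangle under demand above P*: (1/2)(23.3333)(219 - 184) = (1/2)(23.3333)(35) = 408.3333.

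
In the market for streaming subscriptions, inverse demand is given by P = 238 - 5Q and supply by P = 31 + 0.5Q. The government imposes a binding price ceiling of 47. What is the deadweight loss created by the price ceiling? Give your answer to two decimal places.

87.36

Without the control, 238 - 5Q = 31 + 0.5Q so Q* = 37.6364 and P* = 49.8182.
At the ceiling price 47, quantity supplied is (47 - 31)/0.5 = 32; supply is the short side, so Q = 32 trades at P = 47.
At Q = 32 the demand price is 78 and the supply price is 47. Deadweight loss is the triangle between the curves from 32 to 37.6364: (1/2)(78 - 47)(37.6364 - 32) = 87.3636.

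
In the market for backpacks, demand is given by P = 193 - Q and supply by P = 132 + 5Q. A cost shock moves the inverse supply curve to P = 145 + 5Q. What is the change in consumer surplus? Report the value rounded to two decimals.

-19.68

Initial equilibrium: Q_0 = 10.1667, P_0 = 182.8333; CS_0 = (1/2)(10.1667)(10.1667) = 51.6806, PS_0 = (1/2)(10.1667)(50.8333) = 258.4028.
New equilibrium: 193 - Q = 145 + 5Q gives Q_1 = 8, P_1 = 185; CS_1 = 32, PS_1 = 160.
Change in consumer surplus = 32 - 51.6806 = -19.6806.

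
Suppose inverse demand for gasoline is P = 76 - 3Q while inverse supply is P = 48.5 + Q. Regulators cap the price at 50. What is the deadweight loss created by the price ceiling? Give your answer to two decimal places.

57.78

Without the control, 76 - 3Q = 48.5 + Q so Q* = 6.875 and P* = 55.375.
At the ceiling price 50, quantity supplied is (50 - 48.5)/1 = 1.5; supply is the short side, so Q = 1.5 trades at P = 50.
The lost-trades triangle has base Q* - 1.5 = 5.375 and height equal to the gap between the curves at Q = 1.5, which is 71.5 - 50 = 21.5. DWL = (1/2)(5.375)(21.5) = 57.7812.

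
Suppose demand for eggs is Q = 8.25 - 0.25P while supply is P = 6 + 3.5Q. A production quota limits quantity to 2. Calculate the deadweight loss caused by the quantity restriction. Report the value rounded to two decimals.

Rewriting demand in inverse form: P = 33 - 4Q.
Without the quota, 33 - 4Q = 6 + 3.5Q gives Q* = 3.6.
At Q = 2 the demand price is 33 - 4(2) = 25 and the supply price is 6 + 3.5(2) = 13.
DWL = (1/2)(gap between curves at 2) x (Q* - 2) = (1/2)(12)(1.6) = 9.6.

9.60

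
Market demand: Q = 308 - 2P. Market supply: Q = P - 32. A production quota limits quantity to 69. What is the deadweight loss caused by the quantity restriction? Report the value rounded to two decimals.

Rewriting demand in inverse form: P = 154 - 0.5Q.
Rewriting supply in inverse form: P = 32 + Q.
Without the quota, 154 - 0.5Q = 32 + Q gives Q* = 81.3333.
At Q = 69 the demand price is 154 - 0.5(69) = 119.5 and the supply price is 32 + (69) = 101.
DWL = (1/2)(gap between curves at 69) x (Q* - 69) = (1/2)(18.5)(12.3333) = 114.0833.

114.08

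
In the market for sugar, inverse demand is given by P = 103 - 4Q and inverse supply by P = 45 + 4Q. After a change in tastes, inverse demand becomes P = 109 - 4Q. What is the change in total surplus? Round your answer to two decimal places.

45.75

Initial equilibrium: Q_0 = 7.25, P_0 = 74; CS_0 = (1/2)(7.25)(29) = 105.125, PS_0 = (1/2)(7.25)(29) = 105.125.
New equilibrium: 109 - 4Q = 45 + 4Q gives Q_1 = 8, P_1 = 77; CS_1 = 128, PS_1 = 128.
Change in total surplus = (128 + 128) - (105.125 + 105.125) = 45.75.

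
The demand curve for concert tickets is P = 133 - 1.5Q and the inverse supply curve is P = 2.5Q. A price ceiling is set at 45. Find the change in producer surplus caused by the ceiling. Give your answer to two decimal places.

Free-market equilibrium: 133 - 1.5Q = 2.5Q gives Q* = 33.25, P* = 83.125.
At P = 45, sellers supply (45 - 0)/2.5 = 18 while buyers want more, so the quantity traded is 18 at price 45.
PS goes from (1/2)(33.25)(83.125) = 1381.9531 to 405 (computed as (45 - 0)(18) - (1/2)(2.5)(18)^2), a change of -976.9531.

-976.95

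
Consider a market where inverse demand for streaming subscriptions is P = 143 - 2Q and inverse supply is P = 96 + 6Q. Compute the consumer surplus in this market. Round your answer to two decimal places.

34.52

Set 143 - 2Q = 96 + 6Q, which gives 47 = 8Q, so Q* = 5.875 and P* = 143 - 2(5.875) = 131.25.
Consumer surplus is the triangle under demand above P*: (1/2)(5.875)(143 - 131.25) = (1/2)(5.875)(11.75) = 34.5156.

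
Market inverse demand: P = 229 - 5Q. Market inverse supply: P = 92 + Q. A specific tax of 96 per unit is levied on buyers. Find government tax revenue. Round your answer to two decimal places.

656.00

Without the tax, 229 - 5Q = 92 + Q so Q* = 22.8333 and P* = 114.8333.
With the tax, buyers' net willingness to pay falls by 96: (229 - 96) - 5Q = 92 + Q, so Q_t = 6.8333. Buyers pay P_b = 194.8333; sellers receive P_s = P_b - 96 = 98.8333.
Revenue is the tax times quantity traded: 96 x 6.8333 = 656.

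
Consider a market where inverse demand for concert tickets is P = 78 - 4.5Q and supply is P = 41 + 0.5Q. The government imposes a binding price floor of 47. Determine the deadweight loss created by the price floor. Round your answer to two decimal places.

Without the control, 78 - 4.5Q = 41 + 0.5Q so Q* = 7.4 and P* = 44.7.
At the floor price 47, quantity demanded is (78 - 47)/4.5 = 6.8889; demand is the short side, so Q = 6.8889 trades at P = 47.
At Q = 6.8889 the demand price is 47 and the supply price is 44.4444. Deadweight loss is the triangle between the curves from 6.8889 to 7.4: (1/2)(47 - 44.4444)(7.4 - 6.8889) = 0.6531.

0.65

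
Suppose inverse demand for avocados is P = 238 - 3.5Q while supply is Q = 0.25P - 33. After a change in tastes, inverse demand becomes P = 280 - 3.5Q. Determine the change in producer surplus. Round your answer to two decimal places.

Rewriting supply in inverse form: P = 132 + 4Q.
Initial equilibrium: Q_0 = 14.1333, P_0 = 188.5333; CS_0 = (1/2)(14.1333)(49.4667) = 349.5644, PS_0 = (1/2)(14.1333)(56.5333) = 399.5022.
New equilibrium: 280 - 3.5Q = 132 + 4Q gives Q_1 = 19.7333, P_1 = 210.9333; CS_1 = 681.4578, PS_1 = 778.8089.
Change in producer surplus = 778.8089 - 399.5022 = 379.3067.

379.31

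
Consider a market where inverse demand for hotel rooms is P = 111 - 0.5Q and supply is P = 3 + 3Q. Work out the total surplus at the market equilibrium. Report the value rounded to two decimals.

Equilibrium: 111 - 0.5Q = 3 + 3Q, so Q* = 30.8571 and P* = 95.5714.
Total surplus is the full triangle between the curves from 0 to Q*: (1/2)(30.8571)(111 - 3) = 1666.2857.

1666.29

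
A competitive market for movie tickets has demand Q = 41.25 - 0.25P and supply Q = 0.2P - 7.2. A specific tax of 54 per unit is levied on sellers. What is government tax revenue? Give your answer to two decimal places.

Rewriting demand in inverse form: P = 165 - 4Q.
Rewriting supply in inverse form: P = 36 + 5Q.
Pre-tax equilibrium: 165 - 4Q = 36 + 5Q gives Q* = 14.3333, P* = 107.6667.
A tax on sellers shifts supply up by 54: 165 - 4Q = 36 + 5Q + 54, so Q_t = 8.3333. Buyers pay P_b = 131.6667; sellers receive P_s = P_b - 54 = 77.6667.
Tax revenue = t x Q_t = 54 x 8.3333 = 450.

450.00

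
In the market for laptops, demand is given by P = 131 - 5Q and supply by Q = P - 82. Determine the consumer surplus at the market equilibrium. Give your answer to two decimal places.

Rewriting supply in inverse form: P = 82 + Q.
Equilibrium: 131 - 5Q = 82 + Q, so Q* = 8.1667 and P* = 90.1667.
CS is the area between the demand curve and P* from 0 to Q*: (1/2)(8.1667)(40.8333) = 166.7361.

166.74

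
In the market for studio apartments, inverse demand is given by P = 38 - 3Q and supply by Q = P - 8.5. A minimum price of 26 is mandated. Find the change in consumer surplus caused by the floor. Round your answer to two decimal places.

Rewriting supply in inverse form: P = 8.5 + Q.
Without the control, 38 - 3Q = 8.5 + Q so Q* = 7.375 and P* = 15.875.
At the floor price 26, quantity demanded is (38 - 26)/3 = 4; demand is the short side, so Q = 4 trades at P = 26.
CS goes from (1/2)(7.375)(22.125) = 81.5859 to 24 (computed as (38 - 26)(4) - (1/2)(3)(4)^2), a change of -57.5859.

-57.59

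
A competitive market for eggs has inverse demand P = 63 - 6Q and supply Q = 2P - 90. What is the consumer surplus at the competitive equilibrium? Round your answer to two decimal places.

Rewriting supply in inverse form: P = 45 + 0.5Q.
Equilibrium: 63 - 6Q = 45 + 0.5Q, so Q* = 2.7692 and P* = 46.3846.
Consumer surplus is the triangle under demand above P*: (1/2)(2.7692)(63 - 46.3846) = (1/2)(2.7692)(16.6154) = 23.0059.

23.01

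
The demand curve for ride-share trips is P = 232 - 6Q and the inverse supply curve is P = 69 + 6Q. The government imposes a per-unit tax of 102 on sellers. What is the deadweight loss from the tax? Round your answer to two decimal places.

Pre-tax equilibrium: 232 - 6Q = 69 + 6Q gives Q* = 13.5833, P* = 150.5.
A tax on sellers shifts supply up by 102: 232 - 6Q = 69 + 6Q + 102, so Q_t = 5.0833. Buyers pay P_b = 201.5; sellers receive P_s = P_b - 102 = 99.5.
Deadweight loss is the triangle between the curves from Q_t to Q*: (1/2)(13.5833 - 5.0833)(102) = 433.5.

433.50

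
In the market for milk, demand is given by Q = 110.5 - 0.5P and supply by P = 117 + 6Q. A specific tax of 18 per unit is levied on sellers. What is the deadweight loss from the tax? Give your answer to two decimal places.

Rewriting demand in inverse form: P = 221 - 2Q.
Without the tax, 221 - 2Q = 117 + 6Q so Q* = 13 and P* = 195.
A tax on sellers shifts supply up by 18: 221 - 2Q = 117 + 6Q + 18, so Q_t = 10.75. Buyers pay P_b = 199.5; sellers receive P_s = P_b - 18 = 181.5.
Deadweight loss is the triangle between the curves from Q_t to Q*: (1/2)(13 - 10.75)(18) = 20.25.

20.25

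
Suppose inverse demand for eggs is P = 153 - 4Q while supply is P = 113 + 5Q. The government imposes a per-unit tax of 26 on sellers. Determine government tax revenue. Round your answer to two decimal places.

Without the tax, 153 - 4Q = 113 + 5Q so Q* = 4.4444 and P* = 135.2222.
With the tax, sellers need 26 more per unit: 153 - 4Q = 113 + 5Q + 26, so Q_t = 1.5556. Buyers pay P_b = 146.7778; sellers receive P_s = P_b - 26 = 120.7778.
Revenue is the tax times quantity traded: 26 x 1.5556 = 40.4444.

40.44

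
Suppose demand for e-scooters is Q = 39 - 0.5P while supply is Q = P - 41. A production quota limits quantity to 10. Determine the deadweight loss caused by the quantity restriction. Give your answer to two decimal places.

Rewriting demand in inverse form: P = 78 - 2Q.
Rewriting supply in inverse form: P = 41 + Q.
Without the quota, 78 - 2Q = 41 + Q gives Q* = 12.3333.
At Q = 10 the demand price is 78 - 2(10) = 58 and the supply price is 41 + (10) = 51.
Deadweight loss is the triangle between the curves from 10 to 12.3333: (1/2)(58 - 51)(12.3333 - 10) = 8.1667.

8.17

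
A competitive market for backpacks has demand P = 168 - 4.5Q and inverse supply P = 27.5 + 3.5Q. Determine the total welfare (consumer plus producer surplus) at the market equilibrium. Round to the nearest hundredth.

Set 168 - 4.5Q = 27.5 + 3.5Q, which gives 140.5 = 8Q, so Q* = 17.5625 and P* = 168 - 4.5(17.5625) = 88.9688.
Total surplus is the full triangle between the curves from 0 to Q*: (1/2)(17.5625)(168 - 27.5) = 1233.7656.

1233.77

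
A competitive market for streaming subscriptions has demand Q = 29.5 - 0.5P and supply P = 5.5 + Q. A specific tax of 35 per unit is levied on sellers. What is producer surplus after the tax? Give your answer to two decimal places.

19.01

Rewriting demand in inverse form: P = 59 - 2Q.
Without the tax, 59 - 2Q = 5.5 + Q so Q* = 17.8333 and P* = 23.3333.
A tax on sellers shifts supply up by 35: 59 - 2Q = 5.5 + Q + 35, so Q_t = 6.1667. Buyers pay P_b = 46.6667; sellers receive P_s = P_b - 35 = 11.6667.
Producer surplus is the triangle above supply below P_s: (1/2)(6.1667)(11.6667 - 5.5) = 19.0139.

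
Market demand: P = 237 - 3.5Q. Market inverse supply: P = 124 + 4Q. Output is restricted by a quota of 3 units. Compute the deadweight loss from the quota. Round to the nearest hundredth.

Unrestricted equilibrium: Q* = (237 - 124)/(3.5 + 4) = 15.0667.
At Q = 3 the demand price is 237 - 3.5(3) = 226.5 and the supply price is 124 + 4(3) = 136.
DWL = (1/2)(gap between curves at 3) x (Q* - 3) = (1/2)(90.5)(12.0667) = 546.0167.

546.02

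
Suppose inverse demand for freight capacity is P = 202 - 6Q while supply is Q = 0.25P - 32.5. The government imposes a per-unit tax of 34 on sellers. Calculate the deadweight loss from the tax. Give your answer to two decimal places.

57.80

Rewriting supply in inverse form: P = 130 + 4Q.
Without the tax, 202 - 6Q = 130 + 4Q so Q* = 7.2 and P* = 158.8.
With the tax, sellers need 34 more per unit: 202 - 6Q = 130 + 4Q + 34, so Q_t = 3.8. Buyers pay P_b = 179.2; sellers receive P_s = P_b - 34 = 145.2.
The welfare triangle lost has base Q* - Q_t = 3.4 and height t = 34, so DWL = (1/2)(3.4)(34) = 57.8.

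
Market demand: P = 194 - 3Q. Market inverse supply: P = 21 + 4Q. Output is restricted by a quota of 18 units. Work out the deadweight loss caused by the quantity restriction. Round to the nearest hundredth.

Without the quota, 194 - 3Q = 21 + 4Q gives Q* = 24.7143.
At Q = 18 the demand price is 194 - 3(18) = 140 and the supply price is 21 + 4(18) = 93.
DWL = (1/2)(gap between curves at 18) x (Q* - 18) = (1/2)(47)(6.7143) = 157.7857.

157.79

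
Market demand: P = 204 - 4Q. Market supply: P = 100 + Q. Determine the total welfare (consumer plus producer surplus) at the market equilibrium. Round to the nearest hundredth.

Set 204 - 4Q = 100 + Q, which gives 104 = 5Q, so Q* = 20.8 and P* = 204 - 4(20.8) = 120.8.
CS = (1/2)(20.8)(83.2) = 865.28 and PS = (1/2)(20.8)(20.8) = 216.32, so total surplus = 1081.6.

1081.60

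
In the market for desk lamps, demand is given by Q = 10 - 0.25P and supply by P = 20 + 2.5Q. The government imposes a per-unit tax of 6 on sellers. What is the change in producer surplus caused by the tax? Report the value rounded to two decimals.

-6.04

Rewriting demand in inverse form: P = 40 - 4Q.
Pre-tax equilibrium: 40 - 4Q = 20 + 2.5Q gives Q* = 3.0769, P* = 27.6923.
With the tax, sellers need 6 more per unit: 40 - 4Q = 20 + 2.5Q + 6, so Q_t = 2.1538. Buyers pay P_b = 31.3846; sellers receive P_s = P_b - 6 = 25.3846.
Producers lose the trapezoid between P_s and P* out to Q_t plus the triangle from Q_t to Q*: change in PS = 5.7988 - 11.8343 = -6.0355.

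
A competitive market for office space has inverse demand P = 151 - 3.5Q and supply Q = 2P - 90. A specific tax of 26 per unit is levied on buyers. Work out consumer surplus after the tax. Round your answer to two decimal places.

700.00

Rewriting supply in inverse form: P = 45 + 0.5Q.
Without the tax, 151 - 3.5Q = 45 + 0.5Q so Q* = 26.5 and P* = 58.25.
With the tax, buyers' net willingness to pay falls by 26: (151 - 26) - 3.5Q = 45 + 0.5Q, so Q_t = 20. Buyers pay P_b = 81; sellers receive P_s = P_b - 26 = 55.
Consumer surplus is the triangle under demand above P_b: (1/2)(20)(151 - 81) = 700.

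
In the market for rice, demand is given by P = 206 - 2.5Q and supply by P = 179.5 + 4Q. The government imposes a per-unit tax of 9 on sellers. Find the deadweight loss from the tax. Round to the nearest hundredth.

6.23

Without the tax, 206 - 2.5Q = 179.5 + 4Q so Q* = 4.0769 and P* = 195.8077.
With the tax, sellers need 9 more per unit: 206 - 2.5Q = 179.5 + 4Q + 9, so Q_t = 2.6923. Buyers pay P_b = 199.2692; sellers receive P_s = P_b - 9 = 190.2692.
Deadweight loss is the triangle between the curves from Q_t to Q*: (1/2)(4.0769 - 2.6923)(9) = 6.2308.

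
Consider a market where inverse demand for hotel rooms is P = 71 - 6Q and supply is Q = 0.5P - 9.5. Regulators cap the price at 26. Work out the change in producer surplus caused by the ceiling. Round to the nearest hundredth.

Rewriting supply in inverse form: P = 19 + 2Q.
Without the control, 71 - 6Q = 19 + 2Q so Q* = 6.5 and P* = 32.
At the ceiling price 26, quantity supplied is (26 - 19)/2 = 3.5; supply is the short side, so Q = 3.5 trades at P = 26.
PS goes from (1/2)(6.5)(13) = 42.25 to 12.25 (computed as (26 - 19)(3.5) - (1/2)(2)(3.5)^2), a change of -30.

-30.00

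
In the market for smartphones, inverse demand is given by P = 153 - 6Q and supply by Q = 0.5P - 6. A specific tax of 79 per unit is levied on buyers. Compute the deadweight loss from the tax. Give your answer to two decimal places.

Rewriting supply in inverse form: P = 12 + 2Q.
Pre-tax equilibrium: 153 - 6Q = 12 + 2Q gives Q* = 17.625, P* = 47.25.
With the tax, buyers' net willingness to pay falls by 79: (153 - 79) - 6Q = 12 + 2Q, so Q_t = 7.75. Buyers pay P_b = 106.5; sellers receive P_s = P_b - 79 = 27.5.
Deadweight loss is the triangle between the curves from Q_t to Q*: (1/2)(17.625 - 7.75)(79) = 390.0625.

390.06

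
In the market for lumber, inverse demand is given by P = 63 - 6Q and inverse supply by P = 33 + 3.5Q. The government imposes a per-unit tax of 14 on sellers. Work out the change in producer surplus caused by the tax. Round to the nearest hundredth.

Without the tax, 63 - 6Q = 33 + 3.5Q so Q* = 3.1579 and P* = 44.0526.
With the tax, sellers need 14 more per unit: 63 - 6Q = 33 + 3.5Q + 14, so Q_t = 1.6842. Buyers pay P_b = 52.8947; sellers receive P_s = P_b - 14 = 38.8947.
Producers lose the trapezoid between P_s and P* out to Q_t plus the triangle from Q_t to Q*: change in PS = 4.964 - 17.4515 = -12.4875.

-12.49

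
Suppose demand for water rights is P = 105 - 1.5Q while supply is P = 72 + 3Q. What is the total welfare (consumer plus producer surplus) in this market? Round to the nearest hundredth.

121.00

Equilibrium: 105 - 1.5Q = 72 + 3Q, so Q* = 7.3333 and P* = 94.
Total surplus is the full triangle between the curves from 0 to Q*: (1/2)(7.3333)(105 - 72) = 121.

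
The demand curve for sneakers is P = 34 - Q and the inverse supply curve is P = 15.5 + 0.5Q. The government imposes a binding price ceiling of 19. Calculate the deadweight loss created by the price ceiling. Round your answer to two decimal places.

Free-market equilibrium: 34 - Q = 15.5 + 0.5Q gives Q* = 12.3333, P* = 21.6667.
At the ceiling price 19, quantity supplied is (19 - 15.5)/0.5 = 7; supply is the short side, so Q = 7 trades at P = 19.
The lost-trades triangle has base Q* - 7 = 5.3333 and height equal to the gap between the curves at Q = 7, which is 27 - 19 = 8. DWL = (1/2)(5.3333)(8) = 21.3333.

21.33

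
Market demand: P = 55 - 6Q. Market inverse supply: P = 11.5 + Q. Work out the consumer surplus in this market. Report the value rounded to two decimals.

Setting demand equal to supply, 43.5 = 7Q, so Q* = 6.2143 and P* = 17.7143.
Consumer surplus is the triangle under demand above P*: (1/2)(6.2143)(55 - 17.7143) = (1/2)(6.2143)(37.2857) = 115.852.

115.85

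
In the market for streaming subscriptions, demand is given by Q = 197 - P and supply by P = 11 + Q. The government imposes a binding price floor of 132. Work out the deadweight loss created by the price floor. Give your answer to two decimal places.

Rewriting demand in inverse form: P = 197 - Q.
Free-market equilibrium: 197 - Q = 11 + Q gives Q* = 93, P* = 104.
At P = 132, buyers demand (197 - 132)/1 = 65 while sellers would supply more, so the quantity traded is 65 at price 132.
At Q = 65 the demand price is 132 and the supply price is 76. Deadweight loss is the triangle between the curves from 65 to 93: (1/2)(132 - 76)(93 - 65) = 784.

784.00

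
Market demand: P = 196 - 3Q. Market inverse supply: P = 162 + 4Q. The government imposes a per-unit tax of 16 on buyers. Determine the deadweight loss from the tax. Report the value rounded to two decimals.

Pre-tax equilibrium: 196 - 3Q = 162 + 4Q gives Q* = 4.8571, P* = 181.4286.
A tax on buyers shifts demand down by 16: (196 - 16) - 3Q = 162 + 4Q, so Q_t = 2.5714. Buyers pay P_b = 188.2857; sellers receive P_s = P_b - 16 = 172.2857.
The welfare triangle lost has base Q* - Q_t = 2.2857 and height t = 16, so DWL = (1/2)(2.2857)(16) = 18.2857.

18.29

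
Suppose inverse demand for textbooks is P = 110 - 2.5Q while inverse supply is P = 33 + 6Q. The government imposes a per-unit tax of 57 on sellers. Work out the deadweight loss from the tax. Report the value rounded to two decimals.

191.12

Pre-tax equilibrium: 110 - 2.5Q = 33 + 6Q gives Q* = 9.0588, P* = 87.3529.
A tax on sellers shifts supply up by 57: 110 - 2.5Q = 33 + 6Q + 57, so Q_t = 2.3529. Buyers pay P_b = 104.1176; sellers receive P_s = P_b - 57 = 47.1176.
Deadweight loss is the triangle between the curves from Q_t to Q*: (1/2)(9.0588 - 2.3529)(57) = 191.1176.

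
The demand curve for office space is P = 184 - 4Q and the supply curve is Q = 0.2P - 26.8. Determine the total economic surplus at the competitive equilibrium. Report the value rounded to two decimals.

Rewriting supply in inverse form: P = 134 + 5Q.
Equilibrium: 184 - 4Q = 134 + 5Q, so Q* = 5.5556 and P* = 161.7778.
CS = (1/2)(5.5556)(22.2222) = 61.7284 and PS = (1/2)(5.5556)(27.7778) = 77.1605, so total surplus = 138.8889.

138.89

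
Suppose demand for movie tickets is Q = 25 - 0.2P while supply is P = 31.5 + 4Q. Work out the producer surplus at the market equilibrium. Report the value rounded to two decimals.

215.86

Rewriting demand in inverse form: P = 125 - 5Q.
Set 125 - 5Q = 31.5 + 4Q, which gives 93.5 = 9Q, so Q* = 10.3889 and P* = 125 - 5(10.3889) = 73.0556.
The supply curve's price intercept is 31.5, so PS = (1/2)(Q*)(P* - 31.5) = (1/2)(10.3889)(41.5556) = 215.858.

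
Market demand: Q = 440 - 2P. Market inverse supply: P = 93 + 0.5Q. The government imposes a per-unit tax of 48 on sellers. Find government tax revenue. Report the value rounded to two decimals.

Rewriting demand in inverse form: P = 220 - 0.5Q.
Without the tax, 220 - 0.5Q = 93 + 0.5Q so Q* = 127 and P* = 156.5.
A tax on sellers shifts supply up by 48: 220 - 0.5Q = 93 + 0.5Q + 48, so Q_t = 79. Buyers pay P_b = 180.5; sellers receive P_s = P_b - 48 = 132.5.
Revenue is the tax times quantity traded: 48 x 79 = 3792.

3792.00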